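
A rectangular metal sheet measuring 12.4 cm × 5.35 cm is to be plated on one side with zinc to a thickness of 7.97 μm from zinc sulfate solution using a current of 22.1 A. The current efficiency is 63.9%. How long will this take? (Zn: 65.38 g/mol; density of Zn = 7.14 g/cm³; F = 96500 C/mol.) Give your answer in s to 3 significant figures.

78.9 s

Plated area = 12.4 × 5.35 = 66.34 cm²
Volume = 66.34 × 7.97×10⁻⁴ cm = 0.05287 cm³
m(Zn) = 0.05287 × 7.14 = 0.3775 g
n(Zn) = 0.3775 / 65.38 = 0.005774 mol; n(e⁻) = 2 × 0.005774 = 0.01155 mol
Q = 0.01155 × 96500 / 0.639 = 1744 C
t = 1744 / 22.1 = 78.91 s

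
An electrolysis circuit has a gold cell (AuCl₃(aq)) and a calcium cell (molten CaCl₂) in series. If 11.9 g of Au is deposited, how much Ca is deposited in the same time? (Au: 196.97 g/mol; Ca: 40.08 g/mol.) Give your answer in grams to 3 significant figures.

n(Au) = 11.9 / 196.97 = 0.06042 mol
Au³⁺ + 3e⁻ → Au, so n(e⁻) = 3 × 0.06042 = 0.1813 mol
In series, the same 0.1813 mol of electrons flows through the second cell.
Ca²⁺ + 2e⁻ → Ca, so n(Ca) = 0.1813 / 2 = 0.09065 mol
m(Ca) = 0.09065 × 40.08 = 3.63 g

3.63 g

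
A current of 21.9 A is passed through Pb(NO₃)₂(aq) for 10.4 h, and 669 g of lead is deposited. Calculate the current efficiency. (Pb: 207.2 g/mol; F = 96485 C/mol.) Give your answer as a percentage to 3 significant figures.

Q = 21.9 × 37440 = 8.199×10^5 C
n(e⁻) = 8.199×10^5 / 96485 = 8.498 mol
Pb²⁺ + 2e⁻ → Pb, so theoretical n(Pb) = 4.249 mol → 880.4 g
Efficiency = 669 / 880.4 = 0.7599 = 76.0%

76.0%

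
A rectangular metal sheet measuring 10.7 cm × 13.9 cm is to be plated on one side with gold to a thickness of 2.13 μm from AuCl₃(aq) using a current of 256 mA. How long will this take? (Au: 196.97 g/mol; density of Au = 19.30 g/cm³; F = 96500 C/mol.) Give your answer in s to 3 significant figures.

Plated area = 10.7 × 13.9 = 148.7 cm²
Volume = 148.7 × 2.13×10⁻⁴ cm = 0.03167 cm³
m(Au) = 0.03167 × 19.30 = 0.6112 g
n(Au) = 0.6112 / 196.97 = 0.003103 mol; n(e⁻) = 3 × 0.003103 = 0.009309 mol
Q = 0.009309 × 96500 = 898.3 C
t = 898.3 / 0.256 = 3509 s

3510 s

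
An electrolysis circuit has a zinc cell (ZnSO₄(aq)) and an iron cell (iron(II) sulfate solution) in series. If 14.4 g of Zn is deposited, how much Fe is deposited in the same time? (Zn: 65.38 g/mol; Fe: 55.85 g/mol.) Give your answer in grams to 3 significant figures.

n(Zn) = 14.4 / 65.38 = 0.2203 mol
Zn²⁺ + 2e⁻ → Zn, so n(e⁻) = 2 × 0.2203 = 0.4406 mol
In series, the same 0.4406 mol of electrons flows through the second cell.
Fe²⁺ + 2e⁻ → Fe, so n(Fe) = 0.4406 / 2 = 0.2203 mol
m(Fe) = 0.2203 × 55.85 = 12.3 g

12.3 g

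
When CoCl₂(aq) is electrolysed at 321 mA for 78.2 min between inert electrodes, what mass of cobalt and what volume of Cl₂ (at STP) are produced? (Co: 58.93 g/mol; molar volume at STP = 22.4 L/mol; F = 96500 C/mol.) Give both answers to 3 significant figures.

0.460 g Co; 0.175 L Cl₂

Q = 0.321 × 4692 = 1506 C; n(e⁻) = 1506 / 96500 = 0.01561 mol
Cathode: Co²⁺ + 2e⁻ → Co → n(Co) = 0.01561/2 = 0.007805 mol → 0.460 g
Anode: 2Cl⁻ → Cl₂ + 2e⁻ → n(Cl₂) = 0.01561/2 = 0.007805 mol → 0.175 L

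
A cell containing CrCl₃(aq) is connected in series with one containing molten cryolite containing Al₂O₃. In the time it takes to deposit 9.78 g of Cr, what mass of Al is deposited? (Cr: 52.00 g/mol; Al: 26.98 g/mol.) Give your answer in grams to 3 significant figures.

n(Cr) = 9.78 / 52.00 = 0.1881 mol
Cr³⁺ + 3e⁻ → Cr, so n(e⁻) = 3 × 0.1881 = 0.5643 mol
Same current for the same time ⇒ same n(e⁻) = 0.5643 mol in both cells.
Al³⁺ + 3e⁻ → Al, so n(Al) = 0.5643 / 3 = 0.1881 mol
m(Al) = 0.1881 × 26.98 = 5.07 g

5.07 g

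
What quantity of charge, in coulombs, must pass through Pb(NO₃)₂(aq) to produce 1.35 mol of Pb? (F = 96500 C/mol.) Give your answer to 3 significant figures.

2.61×10^5 C

Pb²⁺ + 2e⁻ → Pb, so n(e⁻) = 2 × 1.35 = 2.700 mol
Q = 2.700 × 96500 = 2.606×10^5 C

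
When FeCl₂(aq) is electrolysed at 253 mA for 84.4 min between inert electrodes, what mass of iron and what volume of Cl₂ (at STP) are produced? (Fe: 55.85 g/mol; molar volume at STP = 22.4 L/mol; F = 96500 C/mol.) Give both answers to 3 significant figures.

Q = 0.253 × 5064 = 1281 C; n(e⁻) = 1281 / 96500 = 0.01327 mol
Cathode: Fe²⁺ + 2e⁻ → Fe → n(Fe) = 0.01327/2 = 0.006635 mol → 0.371 g
Anode: 2Cl⁻ → Cl₂ + 2e⁻ → n(Cl₂) = 0.01327/2 = 0.006635 mol → 0.149 L

0.371 g Fe; 0.149 L Cl₂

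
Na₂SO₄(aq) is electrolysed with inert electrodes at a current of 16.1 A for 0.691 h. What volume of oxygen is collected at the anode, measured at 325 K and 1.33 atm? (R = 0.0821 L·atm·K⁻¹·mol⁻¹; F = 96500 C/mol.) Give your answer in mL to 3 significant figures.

Q = It = 16.1 × 2487.6 = 40050 C
Moles of electrons = 40050 / 96500 = 0.4150 mol
2H₂O → O₂ + 4H⁺ + 4e⁻, so n(O₂) = 0.4150 / 4 = 0.1038 mol
V = nRT/P = 0.1038 × 0.0821 × 325 / 1.33 = 2.082 L
= 2080 mL

2080 mL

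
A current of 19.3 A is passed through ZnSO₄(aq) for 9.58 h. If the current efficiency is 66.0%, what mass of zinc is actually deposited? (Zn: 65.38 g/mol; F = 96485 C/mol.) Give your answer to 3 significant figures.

Q = 19.3 × 34488 = 6.656×10^5 C
n(e⁻) = 6.656×10^5 / 96485 = 6.898 mol
Zn²⁺ + 2e⁻ → Zn, so theoretical m(Zn) = 3.449 × 65.38 = 225.5 g
Actual mass = 66.0% × 225.5 = 149 g

149 g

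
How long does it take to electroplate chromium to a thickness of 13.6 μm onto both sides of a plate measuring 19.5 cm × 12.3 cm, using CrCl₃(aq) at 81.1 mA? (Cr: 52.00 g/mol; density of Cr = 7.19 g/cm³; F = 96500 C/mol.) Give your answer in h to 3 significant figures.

Plated area = 2 × 19.5 × 12.3 = 479.7 cm²
Volume = 479.7 × 13.6×10⁻⁴ cm = 0.6524 cm³
m(Cr) = 0.6524 × 7.19 = 4.691 g
n(Cr) = 4.691 / 52.00 = 0.09021 mol; n(e⁻) = 3 × 0.09021 = 0.2706 mol
Q = 0.2706 × 96500 = 26110 C
t = 26110 / 0.0811 = 3.219×10^5 s = 89.4 h

89.4 h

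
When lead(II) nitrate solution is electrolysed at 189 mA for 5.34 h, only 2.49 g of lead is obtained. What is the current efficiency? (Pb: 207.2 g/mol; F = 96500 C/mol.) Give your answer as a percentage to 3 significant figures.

Q = 0.189 × 19224 = 3633 C
n(e⁻) = 3633 / 96500 = 0.03765 mol
Pb²⁺ + 2e⁻ → Pb, so theoretical n(Pb) = 0.01883 mol → 3.902 g
Efficiency = 2.49 / 3.902 = 0.6381 = 63.8%

63.8%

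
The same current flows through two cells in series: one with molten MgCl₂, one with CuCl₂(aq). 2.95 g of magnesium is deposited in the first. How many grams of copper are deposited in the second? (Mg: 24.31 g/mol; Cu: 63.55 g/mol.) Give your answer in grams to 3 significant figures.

n(Mg) = 2.95 / 24.31 = 0.1213 mol
Mg²⁺ + 2e⁻ → Mg, so n(e⁻) = 2 × 0.1213 = 0.2426 mol
Same current for the same time ⇒ same n(e⁻) = 0.2426 mol in both cells.
Cu²⁺ + 2e⁻ → Cu, so n(Cu) = 0.2426 / 2 = 0.1213 mol
m(Cu) = 0.1213 × 63.55 = 7.71 g

7.71 g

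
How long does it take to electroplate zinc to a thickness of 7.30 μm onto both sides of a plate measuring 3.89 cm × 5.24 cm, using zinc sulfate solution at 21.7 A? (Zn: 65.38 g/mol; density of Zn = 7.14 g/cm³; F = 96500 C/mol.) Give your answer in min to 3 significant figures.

0.482 min

Plated area = 2 × 3.89 × 5.24 = 40.77 cm²
Volume = 40.77 × 7.30×10⁻⁴ cm = 0.02976 cm³
m(Zn) = 0.02976 × 7.14 = 0.2125 g
n(Zn) = 0.2125 / 65.38 = 0.003250 mol; n(e⁻) = 2 × 0.003250 = 0.006500 mol
Q = 0.006500 × 96500 = 627.3 C
t = 627.3 / 21.7 = 28.91 s = 0.482 min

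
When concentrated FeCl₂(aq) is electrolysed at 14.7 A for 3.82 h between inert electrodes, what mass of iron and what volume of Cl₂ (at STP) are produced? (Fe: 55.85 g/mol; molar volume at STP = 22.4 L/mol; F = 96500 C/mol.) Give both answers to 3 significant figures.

58.5 g Fe; 23.5 L Cl₂

Q = 14.7 × 13752 = 2.022×10^5 C; n(e⁻) = 2.022×10^5 / 96500 = 2.095 mol
Cathode: Fe²⁺ + 2e⁻ → Fe → n(Fe) = 2.095/2 = 1.048 mol → 58.5 g
Anode: 2Cl⁻ → Cl₂ + 2e⁻ → n(Cl₂) = 2.095/2 = 1.048 mol → 23.5 L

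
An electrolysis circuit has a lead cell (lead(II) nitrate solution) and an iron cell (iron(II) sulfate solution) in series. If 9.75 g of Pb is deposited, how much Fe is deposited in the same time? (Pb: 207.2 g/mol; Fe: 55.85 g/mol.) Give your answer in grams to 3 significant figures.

n(Pb) = 9.75 / 207.2 = 0.04706 mol
Pb²⁺ + 2e⁻ → Pb, so n(e⁻) = 2 × 0.04706 = 0.09412 mol
Same current for the same time ⇒ same n(e⁻) = 0.09412 mol in both cells.
Fe²⁺ + 2e⁻ → Fe, so n(Fe) = 0.09412 / 2 = 0.04706 mol
m(Fe) = 0.04706 × 55.85 = 2.63 g

2.63 g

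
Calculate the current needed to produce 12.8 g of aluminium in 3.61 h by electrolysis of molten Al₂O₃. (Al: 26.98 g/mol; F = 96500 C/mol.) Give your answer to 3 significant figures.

10.6 A

n(Al) = 12.8 / 26.98 = 0.4744 mol
Al³⁺ + 3e⁻ → Al, so n(e⁻) = 3 × 0.4744 = 1.423 mol
Q = 1.423 × 96500 = 1.373×10^5 C
I = Q / t = 1.373×10^5 / 12996 s = 10.6 A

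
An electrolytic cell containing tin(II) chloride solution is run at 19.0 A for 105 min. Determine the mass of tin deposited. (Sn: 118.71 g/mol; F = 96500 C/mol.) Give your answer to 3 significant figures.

Q = 19.0 A × 6300 s = 1.197×10^5 C
n(e⁻) = Q/F = 1.197×10^5/96500 = 1.240 mol
Sn²⁺ + 2e⁻ → Sn, so n(Sn) = 1.240 / 2 = 0.6200 mol
m = 0.6200 × 118.71 = 73.6 g

73.6 g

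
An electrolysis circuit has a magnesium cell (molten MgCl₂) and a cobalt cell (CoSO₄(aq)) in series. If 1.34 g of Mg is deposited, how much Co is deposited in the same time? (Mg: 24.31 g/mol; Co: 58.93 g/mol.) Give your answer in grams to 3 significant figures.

3.25 g

n(Mg) = 1.34 / 24.31 = 0.05512 mol
Mg²⁺ + 2e⁻ → Mg, so n(e⁻) = 2 × 0.05512 = 0.1102 mol
Same current for the same time ⇒ same n(e⁻) = 0.1102 mol in both cells.
Co²⁺ + 2e⁻ → Co, so n(Co) = 0.1102 / 2 = 0.05510 mol
m(Co) = 0.05510 × 58.93 = 3.25 g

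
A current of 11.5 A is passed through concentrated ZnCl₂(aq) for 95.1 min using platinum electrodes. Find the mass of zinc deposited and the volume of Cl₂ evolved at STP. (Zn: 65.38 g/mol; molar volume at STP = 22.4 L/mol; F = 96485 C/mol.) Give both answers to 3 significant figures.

Q = 11.5 × 5706 = 65620 C; n(e⁻) = 65620 / 96485 = 0.6801 mol
Cathode: Zn²⁺ + 2e⁻ → Zn → n(Zn) = 0.6801/2 = 0.3401 mol → 22.2 g
Anode: 2Cl⁻ → Cl₂ + 2e⁻ → n(Cl₂) = 0.6801/2 = 0.3401 mol → 7.62 L

22.2 g Zn; 7.62 L Cl₂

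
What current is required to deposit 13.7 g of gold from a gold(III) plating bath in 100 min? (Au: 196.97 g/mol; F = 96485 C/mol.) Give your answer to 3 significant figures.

n(Au) = 13.7 / 196.97 = 0.06955 mol
Au³⁺ + 3e⁻ → Au, so n(e⁻) = 3 × 0.06955 = 0.2087 mol
Q = 0.2087 × 96485 = 20140 C
I = Q / t = 20140 / 6000 s = 3.36 A

3.36 A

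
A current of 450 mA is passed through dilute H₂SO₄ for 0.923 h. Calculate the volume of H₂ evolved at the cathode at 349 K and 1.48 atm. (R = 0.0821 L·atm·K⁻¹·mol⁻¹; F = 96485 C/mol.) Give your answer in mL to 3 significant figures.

Q = It = 0.450 × 3322.8 = 1495 C
n(e⁻) = 1495 / 96485 = 0.01549 mol
2H⁺ + 2e⁻ → H₂, so n(H₂) = 0.01549 / 2 = 0.007745 mol
V = nRT/P = 0.007745 × 0.0821 × 349 / 1.48 = 0.1499 L
= 150 mL

150 mL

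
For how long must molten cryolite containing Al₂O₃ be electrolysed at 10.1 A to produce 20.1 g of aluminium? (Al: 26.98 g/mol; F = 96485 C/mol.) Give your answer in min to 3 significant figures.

356 min

n(Al) = 20.1 / 26.98 = 0.7450 mol
Al³⁺ + 3e⁻ → Al, so n(e⁻) = 3 × 0.7450 = 2.235 mol
Q = 2.235 × 96485 = 2.156×10^5 C
t = Q / I = 2.156×10^5 / 10.1 = 21350 s = 356 min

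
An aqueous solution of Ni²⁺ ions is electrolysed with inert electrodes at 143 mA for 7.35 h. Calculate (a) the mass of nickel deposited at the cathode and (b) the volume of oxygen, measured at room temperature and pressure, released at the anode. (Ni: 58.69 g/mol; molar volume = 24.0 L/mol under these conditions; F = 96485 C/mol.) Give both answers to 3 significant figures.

1.15 g Ni; 0.235 L O₂

Q = 0.143 × 26460 = 3784 C; n(e⁻) = 3784 / 96485 = 0.03922 mol
Cathode: Ni²⁺ + 2e⁻ → Ni → n(Ni) = 0.03922/2 = 0.01961 mol → 1.15 g
Anode: 2H₂O → O₂ + 4H⁺ + 4e⁻ → n(O₂) = 0.03922/4 = 0.009805 mol → 0.235 L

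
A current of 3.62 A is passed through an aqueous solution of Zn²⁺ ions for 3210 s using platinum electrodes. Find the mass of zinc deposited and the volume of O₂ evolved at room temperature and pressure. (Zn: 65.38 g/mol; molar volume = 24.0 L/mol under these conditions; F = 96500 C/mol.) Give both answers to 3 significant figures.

3.94 g Zn; 0.722 L O₂

Q = 3.62 × 3210 = 11620 C; n(e⁻) = 11620 / 96500 = 0.1204 mol
Cathode: Zn²⁺ + 2e⁻ → Zn → n(Zn) = 0.1204/2 = 0.06020 mol → 3.94 g
Anode: 2H₂O → O₂ + 4H⁺ + 4e⁻ → n(O₂) = 0.1204/4 = 0.03010 mol → 0.722 L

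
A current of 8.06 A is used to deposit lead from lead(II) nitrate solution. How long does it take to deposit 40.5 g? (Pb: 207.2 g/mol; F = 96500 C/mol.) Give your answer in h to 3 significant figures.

n(Pb) = 40.5 / 207.2 = 0.1955 mol
Pb²⁺ + 2e⁻ → Pb, so n(e⁻) = 2 × 0.1955 = 0.3910 mol
Q = 0.3910 × 96500 = 37730 C
t = Q / I = 37730 / 8.06 = 4681 s = 1.30 h

1.30 h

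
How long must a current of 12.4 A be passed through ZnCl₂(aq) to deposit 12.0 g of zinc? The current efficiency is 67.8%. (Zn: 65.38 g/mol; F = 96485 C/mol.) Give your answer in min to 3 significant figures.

n(Zn) = 12.0 / 65.38 = 0.1835 mol
Zn²⁺ + 2e⁻ → Zn, so n(e⁻) = 2 × 0.1835 = 0.3670 mol
Q = 0.3670 × 96485 / 0.678 = 52230 C
t = Q / I = 52230 / 12.4 = 4212 s = 70.2 min

70.2 min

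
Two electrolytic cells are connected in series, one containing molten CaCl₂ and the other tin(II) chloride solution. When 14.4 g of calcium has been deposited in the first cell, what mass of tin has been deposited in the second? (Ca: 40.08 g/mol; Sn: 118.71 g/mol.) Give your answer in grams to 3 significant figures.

42.7 g

n(Ca) = 14.4 / 40.08 = 0.3593 mol
Ca²⁺ + 2e⁻ → Ca, so n(e⁻) = 2 × 0.3593 = 0.7186 mol
In series, the same 0.7186 mol of electrons flows through the second cell.
Sn²⁺ + 2e⁻ → Sn, so n(Sn) = 0.7186 / 2 = 0.3593 mol
m(Sn) = 0.3593 × 118.71 = 42.7 g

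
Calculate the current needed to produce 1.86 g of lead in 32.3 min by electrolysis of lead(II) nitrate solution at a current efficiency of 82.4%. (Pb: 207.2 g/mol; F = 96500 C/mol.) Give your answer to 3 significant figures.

n(Pb) = 1.86 / 207.2 = 0.008977 mol
Pb²⁺ + 2e⁻ → Pb, so n(e⁻) = 2 × 0.008977 = 0.01795 mol
Q = 0.01795 × 96500 / 0.824 = 2102 C
I = Q / t = 2102 / 1938 s = 1.08 A

1.08 A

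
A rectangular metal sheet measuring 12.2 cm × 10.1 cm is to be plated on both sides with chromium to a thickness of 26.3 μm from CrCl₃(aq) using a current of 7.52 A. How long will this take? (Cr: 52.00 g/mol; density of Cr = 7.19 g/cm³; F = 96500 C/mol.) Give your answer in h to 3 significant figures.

0.958 h

Plated area = 2 × 12.2 × 10.1 = 246.4 cm²
Volume = 246.4 × 26.3×10⁻⁴ cm = 0.6480 cm³
m(Cr) = 0.6480 × 7.19 = 4.659 g
n(Cr) = 4.659 / 52.00 = 0.08960 mol; n(e⁻) = 3 × 0.08960 = 0.2688 mol
Q = 0.2688 × 96500 = 25940 C
t = 25940 / 7.52 = 3449 s = 0.958 h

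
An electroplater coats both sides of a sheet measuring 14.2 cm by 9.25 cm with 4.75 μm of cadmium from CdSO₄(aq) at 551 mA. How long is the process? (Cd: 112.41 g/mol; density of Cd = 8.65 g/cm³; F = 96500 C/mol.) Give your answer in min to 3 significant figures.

Plated area = 2 × 14.2 × 9.25 = 262.7 cm²
Volume = 262.7 × 4.75×10⁻⁴ cm = 0.1248 cm³
m(Cd) = 0.1248 × 8.65 = 1.080 g
n(Cd) = 1.080 / 112.41 = 0.009608 mol; n(e⁻) = 2 × 0.009608 = 0.01922 mol
Q = 0.01922 × 96500 = 1855 C
t = 1855 / 0.551 = 3367 s = 56.1 min

56.1 min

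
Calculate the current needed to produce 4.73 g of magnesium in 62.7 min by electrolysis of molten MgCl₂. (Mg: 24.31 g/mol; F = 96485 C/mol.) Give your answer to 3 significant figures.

n(Mg) = 4.73 / 24.31 = 0.1946 mol
Mg²⁺ + 2e⁻ → Mg, so n(e⁻) = 2 × 0.1946 = 0.3892 mol
Q = 0.3892 × 96485 = 37550 C
I = Q / t = 37550 / 3762 s = 9.98 A

9.98 A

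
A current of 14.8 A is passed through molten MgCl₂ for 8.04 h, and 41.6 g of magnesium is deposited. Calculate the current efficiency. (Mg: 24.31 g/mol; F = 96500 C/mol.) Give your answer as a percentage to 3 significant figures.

Q = 14.8 × 28944 = 4.284×10^5 C
n(e⁻) = 4.284×10^5 / 96500 = 4.439 mol
Mg²⁺ + 2e⁻ → Mg, so theoretical n(Mg) = 2.220 mol → 53.97 g
Efficiency = 41.6 / 53.97 = 0.7708 = 77.1%

77.1%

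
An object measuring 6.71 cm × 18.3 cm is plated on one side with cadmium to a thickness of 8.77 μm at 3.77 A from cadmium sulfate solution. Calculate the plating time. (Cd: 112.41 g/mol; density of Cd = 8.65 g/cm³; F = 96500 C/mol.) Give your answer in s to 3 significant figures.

Plated area = 6.71 × 18.3 = 122.8 cm²
Volume = 122.8 × 8.77×10⁻⁴ cm = 0.1077 cm³
m(Cd) = 0.1077 × 8.65 = 0.9316 g
n(Cd) = 0.9316 / 112.41 = 0.008288 mol; n(e⁻) = 2 × 0.008288 = 0.01658 mol
Q = 0.01658 × 96500 = 1600 C
t = 1600 / 3.77 = 424.4 s

424 s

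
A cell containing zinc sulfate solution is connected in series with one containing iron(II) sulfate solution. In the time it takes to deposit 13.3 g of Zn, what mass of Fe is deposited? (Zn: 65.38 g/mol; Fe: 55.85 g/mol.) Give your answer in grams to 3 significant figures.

11.4 g

n(Zn) = 13.3 / 65.38 = 0.2034 mol
Zn²⁺ + 2e⁻ → Zn, so n(e⁻) = 2 × 0.2034 = 0.4068 mol
Same current for the same time ⇒ same n(e⁻) = 0.4068 mol in both cells.
Fe²⁺ + 2e⁻ → Fe, so n(Fe) = 0.4068 / 2 = 0.2034 mol
m(Fe) = 0.2034 × 55.85 = 11.4 g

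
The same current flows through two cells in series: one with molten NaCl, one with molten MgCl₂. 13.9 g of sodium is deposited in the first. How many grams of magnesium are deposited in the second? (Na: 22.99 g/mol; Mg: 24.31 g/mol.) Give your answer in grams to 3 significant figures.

n(Na) = 13.9 / 22.99 = 0.6046 mol
Na⁺ + e⁻ → Na, so n(e⁻) = 0.6046 mol
In series, the same 0.6046 mol of electrons flows through the second cell.
Mg²⁺ + 2e⁻ → Mg, so n(Mg) = 0.6046 / 2 = 0.3023 mol
m(Mg) = 0.3023 × 24.31 = 7.35 g

7.35 g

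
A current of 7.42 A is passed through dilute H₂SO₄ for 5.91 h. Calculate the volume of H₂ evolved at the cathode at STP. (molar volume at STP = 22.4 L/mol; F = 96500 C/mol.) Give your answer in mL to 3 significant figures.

Q = It = 7.42 × 21276 = 1.579×10^5 C
n(e⁻) = 1.579×10^5 / 96500 = 1.636 mol
2H⁺ + 2e⁻ → H₂, so n(H₂) = 1.636 / 2 = 0.8180 mol
V = 0.8180 × 22.4 = 18.32 L
= 18300 mL

18300 mL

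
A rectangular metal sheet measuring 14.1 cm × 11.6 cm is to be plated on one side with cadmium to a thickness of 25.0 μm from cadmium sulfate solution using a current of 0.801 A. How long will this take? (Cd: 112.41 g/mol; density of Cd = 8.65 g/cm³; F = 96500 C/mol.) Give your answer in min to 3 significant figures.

126 min

Plated area = 14.1 × 11.6 = 163.6 cm²
Volume = 163.6 × 25.0×10⁻⁴ cm = 0.4090 cm³
m(Cd) = 0.4090 × 8.65 = 3.538 g
n(Cd) = 3.538 / 112.41 = 0.03147 mol; n(e⁻) = 2 × 0.03147 = 0.06294 mol
Q = 0.06294 × 96500 = 6074 C
t = 6074 / 0.801 = 7583 s = 126 min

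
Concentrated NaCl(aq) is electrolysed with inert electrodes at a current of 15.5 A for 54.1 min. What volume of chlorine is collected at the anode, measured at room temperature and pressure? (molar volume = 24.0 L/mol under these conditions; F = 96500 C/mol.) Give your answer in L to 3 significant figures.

6.26 L

Charge passed = 15.5 × 3246 = 50310 C
Moles of electrons = 50310 / 96500 = 0.5213 mol
2Cl⁻ → Cl₂ + 2e⁻, so n(Cl₂) = 0.5213 / 2 = 0.2607 mol
V = 0.2607 × 24.0 = 6.257 L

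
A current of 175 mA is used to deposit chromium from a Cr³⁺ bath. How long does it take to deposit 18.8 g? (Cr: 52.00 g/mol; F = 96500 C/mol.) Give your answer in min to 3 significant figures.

n(Cr) = 18.8 / 52.00 = 0.3615 mol
Cr³⁺ + 3e⁻ → Cr, so n(e⁻) = 3 × 0.3615 = 1.085 mol
Q = 1.085 × 96500 = 1.047×10^5 C
t = Q / I = 1.047×10^5 / 0.175 = 5.983×10^5 s = 9970 min

9970 min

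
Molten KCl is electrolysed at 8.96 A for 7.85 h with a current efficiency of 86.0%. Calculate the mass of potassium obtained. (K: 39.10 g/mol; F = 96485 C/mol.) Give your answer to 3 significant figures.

Q = 8.96 × 28260 = 2.532×10^5 C
n(e⁻) = 2.532×10^5 / 96485 = 2.624 mol
K⁺ + e⁻ → K, so theoretical m(K) = 2.624 × 39.10 = 102.6 g
Actual mass = 86.0% × 102.6 = 88.2 g

88.2 g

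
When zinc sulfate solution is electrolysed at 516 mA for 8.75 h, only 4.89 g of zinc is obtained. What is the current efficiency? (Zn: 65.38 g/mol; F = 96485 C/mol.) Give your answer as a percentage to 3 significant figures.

88.8%

Q = 0.516 × 31500 = 16250 C
n(e⁻) = 16250 / 96485 = 0.1684 mol
Zn²⁺ + 2e⁻ → Zn, so theoretical n(Zn) = 0.08420 mol → 5.505 g
Efficiency = 4.89 / 5.505 = 0.8883 = 88.8%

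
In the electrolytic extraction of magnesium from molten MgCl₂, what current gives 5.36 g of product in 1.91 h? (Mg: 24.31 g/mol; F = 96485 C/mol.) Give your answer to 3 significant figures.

n(Mg) = 5.36 / 24.31 = 0.2205 mol
Mg²⁺ + 2e⁻ → Mg, so n(e⁻) = 2 × 0.2205 = 0.4410 mol
Q = 0.4410 × 96485 = 42550 C
I = Q / t = 42550 / 6876 s = 6.19 A

6.19 A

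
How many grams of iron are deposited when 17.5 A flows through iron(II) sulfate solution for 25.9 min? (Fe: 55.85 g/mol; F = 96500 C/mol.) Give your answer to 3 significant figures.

7.87 g

Q = It = 17.5 × 1554 = 27200 C
Moles of electrons = 27200 / 96500 = 0.2819 mol
Fe²⁺ + 2e⁻ → Fe, so n(Fe) = 0.2819 / 2 = 0.1410 mol
m = 0.1410 × 55.85 = 7.87 g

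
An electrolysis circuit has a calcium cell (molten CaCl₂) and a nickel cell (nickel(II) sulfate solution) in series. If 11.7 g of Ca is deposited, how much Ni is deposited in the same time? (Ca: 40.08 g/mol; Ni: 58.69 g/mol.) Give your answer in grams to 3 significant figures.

n(Ca) = 11.7 / 40.08 = 0.2919 mol
Ca²⁺ + 2e⁻ → Ca, so n(e⁻) = 2 × 0.2919 = 0.5838 mol
Same current for the same time ⇒ same n(e⁻) = 0.5838 mol in both cells.
Ni²⁺ + 2e⁻ → Ni, so n(Ni) = 0.5838 / 2 = 0.2919 mol
m(Ni) = 0.2919 × 58.69 = 17.1 g

17.1 g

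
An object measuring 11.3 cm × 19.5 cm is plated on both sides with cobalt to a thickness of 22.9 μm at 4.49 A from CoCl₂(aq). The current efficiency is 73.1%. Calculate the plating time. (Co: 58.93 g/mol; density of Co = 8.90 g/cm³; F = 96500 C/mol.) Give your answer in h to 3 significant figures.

2.49 h

Plated area = 2 × 11.3 × 19.5 = 440.7 cm²
Volume = 440.7 × 22.9×10⁻⁴ cm = 1.009 cm³
m(Co) = 1.009 × 8.90 = 8.980 g
n(Co) = 8.980 / 58.93 = 0.1524 mol; n(e⁻) = 2 × 0.1524 = 0.3048 mol
Q = 0.3048 × 96500 / 0.731 = 40240 C
t = 40240 / 4.49 = 8962 s = 2.49 h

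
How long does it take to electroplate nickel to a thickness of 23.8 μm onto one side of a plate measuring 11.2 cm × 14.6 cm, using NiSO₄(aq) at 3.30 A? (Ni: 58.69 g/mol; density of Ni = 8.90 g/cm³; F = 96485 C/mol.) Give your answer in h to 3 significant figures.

0.959 h

Plated area = 11.2 × 14.6 = 163.5 cm²
Volume = 163.5 × 23.8×10⁻⁴ cm = 0.3891 cm³
m(Ni) = 0.3891 × 8.90 = 3.463 g
n(Ni) = 3.463 / 58.69 = 0.05900 mol; n(e⁻) = 2 × 0.05900 = 0.1180 mol
Q = 0.1180 × 96485 = 11390 C
t = 11390 / 3.30 = 3452 s = 0.959 h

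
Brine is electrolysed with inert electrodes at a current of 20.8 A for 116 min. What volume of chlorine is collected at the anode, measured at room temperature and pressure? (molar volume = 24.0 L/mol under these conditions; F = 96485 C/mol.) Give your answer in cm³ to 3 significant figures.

Q = 20.8 A × 6960 s = 1.448×10^5 C
n(e⁻) = 1.448×10^5 / 96485 = 1.501 mol
2Cl⁻ → Cl₂ + 2e⁻, so n(Cl₂) = 1.501 / 2 = 0.7505 mol
V = 0.7505 × 24.0 = 18.01 L
= 18000 cm³

18000 cm³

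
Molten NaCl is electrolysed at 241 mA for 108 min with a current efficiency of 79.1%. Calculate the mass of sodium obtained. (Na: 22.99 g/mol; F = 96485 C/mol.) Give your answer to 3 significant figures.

0.294 g

Q = 0.241 × 6480 = 1562 C
n(e⁻) = 1562 / 96485 = 0.01619 mol
Na⁺ + e⁻ → Na, so theoretical m(Na) = 0.01619 × 22.99 = 0.3722 g
Actual mass = 79.1% × 0.3722 = 0.294 g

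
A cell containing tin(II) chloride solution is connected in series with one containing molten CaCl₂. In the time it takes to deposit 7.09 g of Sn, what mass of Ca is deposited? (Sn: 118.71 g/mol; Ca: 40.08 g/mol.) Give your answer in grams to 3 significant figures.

2.39 g

n(Sn) = 7.09 / 118.71 = 0.05973 mol
Sn²⁺ + 2e⁻ → Sn, so n(e⁻) = 2 × 0.05973 = 0.1195 mol
The cells are in series, so the same charge (and hence the same n(e⁻) = 0.1195 mol) passes through both.
Ca²⁺ + 2e⁻ → Ca, so n(Ca) = 0.1195 / 2 = 0.05975 mol
m(Ca) = 0.05975 × 40.08 = 2.39 g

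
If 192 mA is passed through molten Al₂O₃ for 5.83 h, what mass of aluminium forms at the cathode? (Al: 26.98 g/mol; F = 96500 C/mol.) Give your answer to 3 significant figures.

0.376 g

Q = 0.192 A × 20988 s = 4030 C
n(e⁻) = Q/F = 4030/96500 = 0.04176 mol
Al³⁺ + 3e⁻ → Al, so n(Al) = 0.04176 / 3 = 0.01392 mol
m = 0.01392 × 26.98 = 0.376 g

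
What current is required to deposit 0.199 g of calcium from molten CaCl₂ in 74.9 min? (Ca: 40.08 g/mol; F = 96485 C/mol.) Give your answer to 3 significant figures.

n(Ca) = 0.199 / 40.08 = 0.004965 mol
Ca²⁺ + 2e⁻ → Ca, so n(e⁻) = 2 × 0.004965 = 0.009930 mol
Q = 0.009930 × 96485 = 958.1 C
I = Q / t = 958.1 / 4494 s = 0.213 A

0.213 A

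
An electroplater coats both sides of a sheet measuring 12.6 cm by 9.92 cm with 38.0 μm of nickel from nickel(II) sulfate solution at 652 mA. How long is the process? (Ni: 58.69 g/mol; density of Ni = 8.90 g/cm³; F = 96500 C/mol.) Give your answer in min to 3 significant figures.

711 min

Plated area = 2 × 12.6 × 9.92 = 250.0 cm²
Volume = 250.0 × 38.0×10⁻⁴ cm = 0.9500 cm³
m(Ni) = 0.9500 × 8.90 = 8.455 g
n(Ni) = 8.455 / 58.69 = 0.1441 mol; n(e⁻) = 2 × 0.1441 = 0.2882 mol
Q = 0.2882 × 96500 = 27810 C
t = 27810 / 0.652 = 42650 s = 711 min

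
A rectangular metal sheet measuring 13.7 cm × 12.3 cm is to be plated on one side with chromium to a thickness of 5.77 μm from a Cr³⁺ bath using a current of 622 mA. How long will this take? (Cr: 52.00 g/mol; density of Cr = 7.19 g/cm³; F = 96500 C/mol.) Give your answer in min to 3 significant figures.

104 min

Plated area = 13.7 × 12.3 = 168.5 cm²
Volume = 168.5 × 5.77×10⁻⁴ cm = 0.09722 cm³
m(Cr) = 0.09722 × 7.19 = 0.6990 g
n(Cr) = 0.6990 / 52.00 = 0.01344 mol; n(e⁻) = 3 × 0.01344 = 0.04032 mol
Q = 0.04032 × 96500 = 3891 C
t = 3891 / 0.622 = 6256 s = 104 min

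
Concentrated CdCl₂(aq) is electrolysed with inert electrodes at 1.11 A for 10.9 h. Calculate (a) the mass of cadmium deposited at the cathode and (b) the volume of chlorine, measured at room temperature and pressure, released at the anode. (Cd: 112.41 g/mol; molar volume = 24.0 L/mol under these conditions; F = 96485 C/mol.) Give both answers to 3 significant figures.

25.4 g Cd; 5.42 L Cl₂

Q = 1.11 × 39240 = 43560 C; n(e⁻) = 43560 / 96485 = 0.4515 mol
Cathode: Cd²⁺ + 2e⁻ → Cd → n(Cd) = 0.4515/2 = 0.2258 mol → 25.4 g
Anode: 2Cl⁻ → Cl₂ + 2e⁻ → n(Cl₂) = 0.4515/2 = 0.2258 mol → 5.42 L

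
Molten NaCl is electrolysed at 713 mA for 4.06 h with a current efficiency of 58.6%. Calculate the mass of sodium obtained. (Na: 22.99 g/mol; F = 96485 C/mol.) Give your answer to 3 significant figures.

1.46 g

Q = 0.713 × 14616 = 10420 C
n(e⁻) = 10420 / 96485 = 0.1080 mol
Na⁺ + e⁻ → Na, so theoretical m(Na) = 0.1080 × 22.99 = 2.483 g
Actual mass = 58.6% × 2.483 = 1.46 g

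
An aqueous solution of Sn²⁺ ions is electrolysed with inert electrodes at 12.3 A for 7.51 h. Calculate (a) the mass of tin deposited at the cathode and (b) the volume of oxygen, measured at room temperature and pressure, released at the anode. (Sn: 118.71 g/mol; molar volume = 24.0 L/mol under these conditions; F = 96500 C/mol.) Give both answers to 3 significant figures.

205 g Sn; 20.7 L O₂

Q = 12.3 × 27036 = 3.325×10^5 C; n(e⁻) = 3.325×10^5 / 96500 = 3.446 mol
Cathode: Sn²⁺ + 2e⁻ → Sn → n(Sn) = 3.446/2 = 1.723 mol → 205 g
Anode: 2H₂O → O₂ + 4H⁺ + 4e⁻ → n(O₂) = 3.446/4 = 0.8615 mol → 20.7 L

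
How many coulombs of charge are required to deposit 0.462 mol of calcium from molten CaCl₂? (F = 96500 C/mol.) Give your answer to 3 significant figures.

Ca²⁺ + 2e⁻ → Ca, so n(e⁻) = 2 × 0.462 = 0.9240 mol
Q = 0.9240 × 96500 = 89170 C

89200 C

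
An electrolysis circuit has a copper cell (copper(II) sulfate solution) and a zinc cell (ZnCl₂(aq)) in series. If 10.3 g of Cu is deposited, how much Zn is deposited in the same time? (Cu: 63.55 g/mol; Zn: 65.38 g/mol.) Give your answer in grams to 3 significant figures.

10.6 g

n(Cu) = 10.3 / 63.55 = 0.1621 mol
Cu²⁺ + 2e⁻ → Cu, so n(e⁻) = 2 × 0.1621 = 0.3242 mol
In series, the same 0.3242 mol of electrons flows through the second cell.
Zn²⁺ + 2e⁻ → Zn, so n(Zn) = 0.3242 / 2 = 0.1621 mol
m(Zn) = 0.1621 × 65.38 = 10.6 g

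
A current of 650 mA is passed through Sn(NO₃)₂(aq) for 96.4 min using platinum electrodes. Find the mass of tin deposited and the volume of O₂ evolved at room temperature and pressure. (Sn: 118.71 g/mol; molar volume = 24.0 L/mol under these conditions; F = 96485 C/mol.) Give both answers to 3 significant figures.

Q = 0.650 × 5784 = 3760 C; n(e⁻) = 3760 / 96485 = 0.03897 mol
Cathode: Sn²⁺ + 2e⁻ → Sn → n(Sn) = 0.03897/2 = 0.01949 mol → 2.31 g
Anode: 2H₂O → O₂ + 4H⁺ + 4e⁻ → n(O₂) = 0.03897/4 = 0.009743 mol → 0.234 L

2.31 g Sn; 0.234 L O₂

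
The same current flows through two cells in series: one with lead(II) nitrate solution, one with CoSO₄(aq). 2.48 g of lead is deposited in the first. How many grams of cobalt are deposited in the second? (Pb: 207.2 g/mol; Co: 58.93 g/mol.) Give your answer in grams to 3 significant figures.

n(Pb) = 2.48 / 207.2 = 0.01197 mol
Pb²⁺ + 2e⁻ → Pb, so n(e⁻) = 2 × 0.01197 = 0.02394 mol
In series, the same 0.02394 mol of electrons flows through the second cell.
Co²⁺ + 2e⁻ → Co, so n(Co) = 0.02394 / 2 = 0.01197 mol
m(Co) = 0.01197 × 58.93 = 0.705 g

0.705 g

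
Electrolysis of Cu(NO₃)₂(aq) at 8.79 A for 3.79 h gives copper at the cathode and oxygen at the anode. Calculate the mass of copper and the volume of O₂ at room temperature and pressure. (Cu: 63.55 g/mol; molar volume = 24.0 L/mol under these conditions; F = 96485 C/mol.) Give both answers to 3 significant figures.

39.5 g Cu; 7.46 L O₂

Q = 8.79 × 13644 = 1.199×10^5 C; n(e⁻) = 1.199×10^5 / 96485 = 1.243 mol
Cathode: Cu²⁺ + 2e⁻ → Cu → n(Cu) = 1.243/2 = 0.6215 mol → 39.5 g
Anode: 2H₂O → O₂ + 4H⁺ + 4e⁻ → n(O₂) = 1.243/4 = 0.3108 mol → 7.46 L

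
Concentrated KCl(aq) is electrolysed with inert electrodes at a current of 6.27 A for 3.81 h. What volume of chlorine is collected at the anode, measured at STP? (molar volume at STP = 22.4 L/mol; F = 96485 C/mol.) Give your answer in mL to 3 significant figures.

Q = 6.27 A × 13716 s = 86000 C
n(e⁻) = 86000 / 96485 = 0.8913 mol
2Cl⁻ → Cl₂ + 2e⁻, so n(Cl₂) = 0.8913 / 2 = 0.4457 mol
V = 0.4457 × 22.4 = 9.984 L
= 9980 mL

9980 mL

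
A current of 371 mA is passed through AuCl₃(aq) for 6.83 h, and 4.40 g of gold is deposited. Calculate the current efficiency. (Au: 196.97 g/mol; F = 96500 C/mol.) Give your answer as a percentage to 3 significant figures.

Q = 0.371 × 24588 = 9122 C
n(e⁻) = 9122 / 96500 = 0.09453 mol
Au³⁺ + 3e⁻ → Au, so theoretical n(Au) = 0.03151 mol → 6.207 g
Efficiency = 4.40 / 6.207 = 0.7089 = 70.9%

70.9%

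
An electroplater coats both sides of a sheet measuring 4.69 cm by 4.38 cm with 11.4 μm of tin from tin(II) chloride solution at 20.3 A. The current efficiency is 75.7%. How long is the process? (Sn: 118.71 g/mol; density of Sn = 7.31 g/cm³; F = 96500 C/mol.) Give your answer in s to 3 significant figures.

Plated area = 2 × 4.69 × 4.38 = 41.08 cm²
Volume = 41.08 × 11.4×10⁻⁴ cm = 0.04683 cm³
m(Sn) = 0.04683 × 7.31 = 0.3423 g
n(Sn) = 0.3423 / 118.71 = 0.002883 mol; n(e⁻) = 2 × 0.002883 = 0.005766 mol
Q = 0.005766 × 96500 / 0.757 = 735.0 C
t = 735.0 / 20.3 = 36.21 s

36.2 s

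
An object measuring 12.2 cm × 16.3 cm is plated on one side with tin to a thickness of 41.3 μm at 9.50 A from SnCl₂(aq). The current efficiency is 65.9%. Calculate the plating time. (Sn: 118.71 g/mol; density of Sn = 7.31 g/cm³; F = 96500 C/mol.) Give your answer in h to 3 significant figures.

Plated area = 12.2 × 16.3 = 198.9 cm²
Volume = 198.9 × 41.3×10⁻⁴ cm = 0.8215 cm³
m(Sn) = 0.8215 × 7.31 = 6.005 g
n(Sn) = 6.005 / 118.71 = 0.05059 mol; n(e⁻) = 2 × 0.05059 = 0.1012 mol
Q = 0.1012 × 96500 / 0.659 = 14820 C
t = 14820 / 9.50 = 1560 s = 0.433 h

0.433 h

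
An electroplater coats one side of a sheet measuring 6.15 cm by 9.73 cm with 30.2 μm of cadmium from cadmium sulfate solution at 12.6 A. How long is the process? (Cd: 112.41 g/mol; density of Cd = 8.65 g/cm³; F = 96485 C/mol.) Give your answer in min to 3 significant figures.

Plated area = 6.15 × 9.73 = 59.84 cm²
Volume = 59.84 × 30.2×10⁻⁴ cm = 0.1807 cm³
m(Cd) = 0.1807 × 8.65 = 1.563 g
n(Cd) = 1.563 / 112.41 = 0.01390 mol; n(e⁻) = 2 × 0.01390 = 0.02780 mol
Q = 0.02780 × 96485 = 2682 C
t = 2682 / 12.6 = 212.9 s = 3.55 min

3.55 min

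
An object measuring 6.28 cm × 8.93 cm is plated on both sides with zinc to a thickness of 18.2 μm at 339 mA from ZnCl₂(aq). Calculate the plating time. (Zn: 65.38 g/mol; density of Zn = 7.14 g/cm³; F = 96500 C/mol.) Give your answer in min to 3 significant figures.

212 min

Plated area = 2 × 6.28 × 8.93 = 112.2 cm²
Volume = 112.2 × 18.2×10⁻⁴ cm = 0.2042 cm³
m(Zn) = 0.2042 × 7.14 = 1.458 g
n(Zn) = 1.458 / 65.38 = 0.02230 mol; n(e⁻) = 2 × 0.02230 = 0.04460 mol
Q = 0.04460 × 96500 = 4304 C
t = 4304 / 0.339 = 12700 s = 212 min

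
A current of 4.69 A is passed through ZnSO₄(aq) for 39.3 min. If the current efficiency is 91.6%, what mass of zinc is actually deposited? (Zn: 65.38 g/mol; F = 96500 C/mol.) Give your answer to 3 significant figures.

3.43 g

Q = 4.69 × 2358 = 11060 C
n(e⁻) = 11060 / 96500 = 0.1146 mol
Zn²⁺ + 2e⁻ → Zn, so theoretical m(Zn) = 0.05730 × 65.38 = 3.746 g
Actual mass = 91.6% × 3.746 = 3.43 g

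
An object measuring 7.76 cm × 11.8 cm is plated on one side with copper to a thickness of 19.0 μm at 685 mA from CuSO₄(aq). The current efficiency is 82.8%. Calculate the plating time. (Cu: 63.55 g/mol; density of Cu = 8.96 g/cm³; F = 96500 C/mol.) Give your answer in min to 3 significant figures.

139 min

Plated area = 7.76 × 11.8 = 91.57 cm²
Volume = 91.57 × 19.0×10⁻⁴ cm = 0.1740 cm³
m(Cu) = 0.1740 × 8.96 = 1.559 g
n(Cu) = 1.559 / 63.55 = 0.02453 mol; n(e⁻) = 2 × 0.02453 = 0.04906 mol
Q = 0.04906 × 96500 / 0.828 = 5718 C
t = 5718 / 0.685 = 8347 s = 139 min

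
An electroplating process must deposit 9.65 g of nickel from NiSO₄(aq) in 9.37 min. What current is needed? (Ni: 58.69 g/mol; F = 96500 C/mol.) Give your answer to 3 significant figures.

56.4 A

n(Ni) = 9.65 / 58.69 = 0.1644 mol
Ni²⁺ + 2e⁻ → Ni, so n(e⁻) = 2 × 0.1644 = 0.3288 mol
Q = 0.3288 × 96500 = 31730 C
I = Q / t = 31730 / 562.2 s = 56.4 A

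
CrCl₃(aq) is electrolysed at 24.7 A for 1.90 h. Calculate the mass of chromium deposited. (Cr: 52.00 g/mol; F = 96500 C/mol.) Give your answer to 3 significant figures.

Charge passed = 24.7 × 6840 = 1.689×10^5 C
Moles of electrons = 1.689×10^5 / 96500 = 1.750 mol
Cr³⁺ + 3e⁻ → Cr, so n(Cr) = 1.750 / 3 = 0.5833 mol
m = 0.5833 × 52.00 = 30.3 g

30.3 g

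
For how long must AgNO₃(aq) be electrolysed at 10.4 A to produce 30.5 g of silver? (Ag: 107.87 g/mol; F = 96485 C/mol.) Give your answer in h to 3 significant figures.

n(Ag) = 30.5 / 107.87 = 0.2827 mol
Ag⁺ + e⁻ → Ag, so n(e⁻) = 0.2827 mol
Q = 0.2827 × 96485 = 27280 C
t = Q / I = 27280 / 10.4 = 2623 s = 0.729 h

0.729 h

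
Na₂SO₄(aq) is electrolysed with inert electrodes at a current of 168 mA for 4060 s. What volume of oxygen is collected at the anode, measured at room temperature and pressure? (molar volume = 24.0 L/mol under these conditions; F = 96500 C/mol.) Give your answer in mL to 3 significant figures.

42.4 mL

Q = It = 0.168 × 4060 = 682.1 C
n(e⁻) = 682.1 / 96500 = 0.007068 mol
2H₂O → O₂ + 4H⁺ + 4e⁻, so n(O₂) = 0.007068 / 4 = 0.001767 mol
V = 0.001767 × 24.0 = 0.04241 L
= 42.4 mL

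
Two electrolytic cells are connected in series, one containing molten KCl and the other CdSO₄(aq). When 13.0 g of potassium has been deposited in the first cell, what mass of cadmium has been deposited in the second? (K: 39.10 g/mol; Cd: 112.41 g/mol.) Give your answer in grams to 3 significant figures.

n(K) = 13.0 / 39.10 = 0.3325 mol
K⁺ + e⁻ → K, so n(e⁻) = 0.3325 mol
Since the cells are in series, n(e⁻) in the Cd cell is also 0.3325 mol.
Cd²⁺ + 2e⁻ → Cd, so n(Cd) = 0.3325 / 2 = 0.1663 mol
m(Cd) = 0.1663 × 112.41 = 18.7 g

18.7 g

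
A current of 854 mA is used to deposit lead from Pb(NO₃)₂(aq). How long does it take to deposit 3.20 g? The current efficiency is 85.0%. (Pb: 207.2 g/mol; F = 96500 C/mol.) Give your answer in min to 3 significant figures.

68.4 min

n(Pb) = 3.20 / 207.2 = 0.01544 mol
Pb²⁺ + 2e⁻ → Pb, so n(e⁻) = 2 × 0.01544 = 0.03088 mol
Q = 0.03088 × 96500 / 0.850 = 3506 C
t = Q / I = 3506 / 0.854 = 4105 s = 68.4 min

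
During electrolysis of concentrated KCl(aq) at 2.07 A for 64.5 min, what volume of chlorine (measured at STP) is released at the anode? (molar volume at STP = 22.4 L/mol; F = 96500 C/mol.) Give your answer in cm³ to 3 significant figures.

930 cm³

Q = 2.07 A × 3870 s = 8011 C
Moles of electrons = 8011 / 96500 = 0.08302 mol
2Cl⁻ → Cl₂ + 2e⁻, so n(Cl₂) = 0.08302 / 2 = 0.04151 mol
V = 0.04151 × 22.4 = 0.9298 L
= 930 cm³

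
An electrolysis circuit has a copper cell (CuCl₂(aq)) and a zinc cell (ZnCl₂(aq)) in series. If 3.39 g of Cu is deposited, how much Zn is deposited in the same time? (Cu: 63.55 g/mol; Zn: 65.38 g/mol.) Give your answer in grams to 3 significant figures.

3.49 g

n(Cu) = 3.39 / 63.55 = 0.05334 mol
Cu²⁺ + 2e⁻ → Cu, so n(e⁻) = 2 × 0.05334 = 0.1067 mol
The cells are in series, so the same charge (and hence the same n(e⁻) = 0.1067 mol) passes through both.
Zn²⁺ + 2e⁻ → Zn, so n(Zn) = 0.1067 / 2 = 0.05335 mol
m(Zn) = 0.05335 × 65.38 = 3.49 g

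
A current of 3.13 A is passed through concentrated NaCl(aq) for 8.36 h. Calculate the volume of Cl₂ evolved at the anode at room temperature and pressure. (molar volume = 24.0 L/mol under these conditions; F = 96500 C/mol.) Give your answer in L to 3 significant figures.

Q = 3.13 A × 30096 s = 94200 C
n(e⁻) = Q/F = 94200/96500 = 0.9762 mol
2Cl⁻ → Cl₂ + 2e⁻, so n(Cl₂) = 0.9762 / 2 = 0.4881 mol
V = 0.4881 × 24.0 = 11.71 L

11.7 L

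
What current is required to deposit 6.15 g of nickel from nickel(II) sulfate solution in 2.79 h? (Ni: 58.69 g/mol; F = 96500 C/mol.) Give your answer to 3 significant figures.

n(Ni) = 6.15 / 58.69 = 0.1048 mol
Ni²⁺ + 2e⁻ → Ni, so n(e⁻) = 2 × 0.1048 = 0.2096 mol
Q = 0.2096 × 96500 = 20230 C
I = Q / t = 20230 / 10044 s = 2.01 A

2.01 A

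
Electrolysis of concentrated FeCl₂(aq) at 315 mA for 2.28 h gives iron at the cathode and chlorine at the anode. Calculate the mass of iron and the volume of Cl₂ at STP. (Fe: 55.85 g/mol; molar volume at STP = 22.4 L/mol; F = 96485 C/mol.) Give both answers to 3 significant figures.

Q = 0.315 × 8208 = 2586 C; n(e⁻) = 2586 / 96485 = 0.02680 mol
Cathode: Fe²⁺ + 2e⁻ → Fe → n(Fe) = 0.02680/2 = 0.01340 mol → 0.748 g
Anode: 2Cl⁻ → Cl₂ + 2e⁻ → n(Cl₂) = 0.02680/2 = 0.01340 mol → 0.300 L

0.748 g Fe; 0.300 L Cl₂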